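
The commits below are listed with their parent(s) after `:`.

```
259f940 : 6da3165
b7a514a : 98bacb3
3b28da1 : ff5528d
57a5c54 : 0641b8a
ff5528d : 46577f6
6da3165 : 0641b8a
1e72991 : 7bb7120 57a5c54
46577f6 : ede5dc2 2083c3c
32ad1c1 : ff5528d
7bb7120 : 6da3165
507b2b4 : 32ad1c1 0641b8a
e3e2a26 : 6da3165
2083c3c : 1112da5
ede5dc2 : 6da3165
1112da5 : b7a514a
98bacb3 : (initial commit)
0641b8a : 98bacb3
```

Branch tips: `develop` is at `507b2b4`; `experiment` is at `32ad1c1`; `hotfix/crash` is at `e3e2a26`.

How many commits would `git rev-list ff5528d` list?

9

Walking parent pointers from ff5528d: reachable set = {0641b8a, 1112da5, 2083c3c, 46577f6, 6da3165, 98bacb3, b7a514a, ede5dc2, ff5528d}.
That is 9 commits.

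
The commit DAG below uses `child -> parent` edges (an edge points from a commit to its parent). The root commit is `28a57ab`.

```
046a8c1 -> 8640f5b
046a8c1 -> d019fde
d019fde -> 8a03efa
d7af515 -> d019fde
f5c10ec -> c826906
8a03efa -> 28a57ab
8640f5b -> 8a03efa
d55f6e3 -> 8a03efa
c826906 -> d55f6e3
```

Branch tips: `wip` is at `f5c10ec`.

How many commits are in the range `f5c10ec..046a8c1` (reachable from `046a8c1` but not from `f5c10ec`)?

Reachable from 046a8c1: {046a8c1, 28a57ab, 8640f5b, 8a03efa, d019fde}.
Reachable from f5c10ec: {28a57ab, 8a03efa, c826906, d55f6e3, f5c10ec}.
In 046a8c1's history but not f5c10ec's: {046a8c1, 8640f5b, d019fde} — 3 commits.

3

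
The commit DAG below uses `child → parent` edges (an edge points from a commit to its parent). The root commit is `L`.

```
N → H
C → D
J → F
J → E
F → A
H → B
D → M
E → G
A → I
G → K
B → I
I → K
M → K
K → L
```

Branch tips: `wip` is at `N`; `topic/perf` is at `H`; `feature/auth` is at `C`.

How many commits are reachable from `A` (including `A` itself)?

Walking parent pointers from A: reachable set = {A, I, K, L}.
That is 4 commits.

4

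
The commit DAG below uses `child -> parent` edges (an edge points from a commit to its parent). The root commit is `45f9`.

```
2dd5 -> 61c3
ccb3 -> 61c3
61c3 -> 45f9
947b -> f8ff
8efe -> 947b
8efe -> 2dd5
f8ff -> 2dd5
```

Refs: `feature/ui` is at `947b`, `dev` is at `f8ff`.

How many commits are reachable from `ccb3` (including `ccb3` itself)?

Walking parent pointers from ccb3: reachable set = {45f9, 61c3, ccb3}.
That is 3 commits.

3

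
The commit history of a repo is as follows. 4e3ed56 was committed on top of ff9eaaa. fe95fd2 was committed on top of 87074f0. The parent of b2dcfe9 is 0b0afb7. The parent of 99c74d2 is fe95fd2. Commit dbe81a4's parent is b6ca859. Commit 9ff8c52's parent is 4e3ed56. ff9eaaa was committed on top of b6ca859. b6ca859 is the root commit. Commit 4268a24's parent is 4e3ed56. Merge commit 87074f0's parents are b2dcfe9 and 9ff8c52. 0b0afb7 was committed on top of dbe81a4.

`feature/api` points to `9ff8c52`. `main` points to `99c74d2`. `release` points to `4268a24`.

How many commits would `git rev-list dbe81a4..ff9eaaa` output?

Reachable from ff9eaaa: {b6ca859, ff9eaaa}.
Reachable from dbe81a4: {b6ca859, dbe81a4}.
In ff9eaaa's history but not dbe81a4's: {ff9eaaa} — 1 commit.

1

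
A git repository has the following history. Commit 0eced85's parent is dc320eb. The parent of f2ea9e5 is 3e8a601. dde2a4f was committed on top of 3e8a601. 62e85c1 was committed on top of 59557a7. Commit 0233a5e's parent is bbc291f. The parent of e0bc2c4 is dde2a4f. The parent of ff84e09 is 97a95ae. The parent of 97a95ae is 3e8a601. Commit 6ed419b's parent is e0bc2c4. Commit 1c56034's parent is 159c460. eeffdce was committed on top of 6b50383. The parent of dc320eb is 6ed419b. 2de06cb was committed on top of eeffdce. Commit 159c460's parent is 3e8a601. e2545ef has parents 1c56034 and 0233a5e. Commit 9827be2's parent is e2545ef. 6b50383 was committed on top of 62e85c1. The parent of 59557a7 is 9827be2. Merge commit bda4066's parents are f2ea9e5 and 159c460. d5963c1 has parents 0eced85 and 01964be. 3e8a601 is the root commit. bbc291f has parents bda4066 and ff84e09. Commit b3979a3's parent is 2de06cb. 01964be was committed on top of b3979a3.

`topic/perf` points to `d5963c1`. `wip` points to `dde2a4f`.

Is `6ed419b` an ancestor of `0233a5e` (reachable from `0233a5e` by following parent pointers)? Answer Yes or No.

Ancestors of 0233a5e: {0233a5e, 159c460, 3e8a601, 97a95ae, bbc291f, bda4066, f2ea9e5, ff84e09}.
6ed419b is not in that set, so it is not an ancestor of 0233a5e.

No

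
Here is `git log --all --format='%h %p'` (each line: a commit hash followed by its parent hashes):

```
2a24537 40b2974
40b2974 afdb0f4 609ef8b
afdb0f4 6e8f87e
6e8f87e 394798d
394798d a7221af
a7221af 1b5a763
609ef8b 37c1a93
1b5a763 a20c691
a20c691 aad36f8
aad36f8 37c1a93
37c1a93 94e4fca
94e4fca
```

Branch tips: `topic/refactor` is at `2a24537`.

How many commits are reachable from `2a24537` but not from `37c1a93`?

Reachable from 2a24537: {1b5a763, 2a24537, 37c1a93, 394798d, 40b2974, 609ef8b, 6e8f87e, 94e4fca, a20c691, a7221af, aad36f8, afdb0f4}.
Reachable from 37c1a93: {37c1a93, 94e4fca}.
In 2a24537's history but not 37c1a93's: {1b5a763, 2a24537, 394798d, 40b2974, 609ef8b, 6e8f87e, a20c691, a7221af, aad36f8, afdb0f4} — 10 commits.

10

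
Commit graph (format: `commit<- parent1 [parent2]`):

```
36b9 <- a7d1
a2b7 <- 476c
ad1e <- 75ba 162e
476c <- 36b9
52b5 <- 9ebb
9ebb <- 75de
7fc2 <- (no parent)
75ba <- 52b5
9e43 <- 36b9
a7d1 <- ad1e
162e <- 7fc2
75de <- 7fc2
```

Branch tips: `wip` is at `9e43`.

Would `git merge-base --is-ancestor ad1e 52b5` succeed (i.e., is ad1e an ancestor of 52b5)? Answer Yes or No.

No

Ancestors of 52b5: {52b5, 75de, 7fc2, 9ebb}.
ad1e is not in that set, so it is not an ancestor of 52b5.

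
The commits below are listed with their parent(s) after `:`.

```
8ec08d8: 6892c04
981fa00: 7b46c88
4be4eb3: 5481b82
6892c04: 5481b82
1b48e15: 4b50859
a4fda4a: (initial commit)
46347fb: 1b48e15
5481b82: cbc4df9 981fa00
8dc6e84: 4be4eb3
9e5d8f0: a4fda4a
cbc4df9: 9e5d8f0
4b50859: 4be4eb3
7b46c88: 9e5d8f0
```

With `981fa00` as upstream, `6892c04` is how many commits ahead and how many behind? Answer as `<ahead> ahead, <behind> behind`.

Reachable from 6892c04: {5481b82, 6892c04, 7b46c88, 981fa00, 9e5d8f0, a4fda4a, cbc4df9}.
Reachable from 981fa00: {7b46c88, 981fa00, 9e5d8f0, a4fda4a}.
Only in 6892c04's history (ahead): {5481b82, 6892c04, cbc4df9} — 3.
Only in 981fa00's history (behind): {} — 0.

3 ahead, 0 behind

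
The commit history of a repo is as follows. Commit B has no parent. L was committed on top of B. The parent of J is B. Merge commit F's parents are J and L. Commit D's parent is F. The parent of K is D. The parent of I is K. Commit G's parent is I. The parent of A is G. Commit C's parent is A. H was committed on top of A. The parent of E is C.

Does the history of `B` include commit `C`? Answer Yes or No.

No

Ancestors of B: {B}.
C is not in that set, so it is not an ancestor of B.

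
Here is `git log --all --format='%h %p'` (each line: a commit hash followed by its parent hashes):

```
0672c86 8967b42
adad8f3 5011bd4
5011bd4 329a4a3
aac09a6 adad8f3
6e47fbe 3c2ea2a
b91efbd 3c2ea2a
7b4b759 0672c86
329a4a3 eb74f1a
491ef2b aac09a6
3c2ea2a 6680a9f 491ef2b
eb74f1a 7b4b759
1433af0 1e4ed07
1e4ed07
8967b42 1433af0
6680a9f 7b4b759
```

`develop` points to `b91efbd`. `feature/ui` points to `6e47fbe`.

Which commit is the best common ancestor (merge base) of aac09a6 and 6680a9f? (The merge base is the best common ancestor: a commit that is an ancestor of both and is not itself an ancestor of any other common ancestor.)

7b4b759

Ancestors of aac09a6: {0672c86, 1433af0, 1e4ed07, 329a4a3, 5011bd4, 7b4b759, 8967b42, aac09a6, adad8f3, eb74f1a}.
Ancestors of 6680a9f: {0672c86, 1433af0, 1e4ed07, 6680a9f, 7b4b759, 8967b42}.
Common ancestors: {0672c86, 1433af0, 1e4ed07, 7b4b759, 8967b42}.
Among these, 7b4b759 is not an ancestor of any other common ancestor — it is the merge base.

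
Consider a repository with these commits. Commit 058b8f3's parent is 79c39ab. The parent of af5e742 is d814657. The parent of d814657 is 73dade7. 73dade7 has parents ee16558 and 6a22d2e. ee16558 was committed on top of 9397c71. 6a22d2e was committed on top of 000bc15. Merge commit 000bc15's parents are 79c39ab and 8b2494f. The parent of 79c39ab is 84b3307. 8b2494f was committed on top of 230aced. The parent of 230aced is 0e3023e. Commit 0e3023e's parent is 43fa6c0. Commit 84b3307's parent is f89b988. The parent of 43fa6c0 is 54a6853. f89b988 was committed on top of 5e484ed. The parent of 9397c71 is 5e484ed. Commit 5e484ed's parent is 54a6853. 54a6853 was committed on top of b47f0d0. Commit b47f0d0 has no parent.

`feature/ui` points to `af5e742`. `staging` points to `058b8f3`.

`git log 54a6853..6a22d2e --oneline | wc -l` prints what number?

Reachable from 6a22d2e: {000bc15, 0e3023e, 230aced, 43fa6c0, 54a6853, 5e484ed, 6a22d2e, 79c39ab, 84b3307, 8b2494f, b47f0d0, f89b988}.
Reachable from 54a6853: {54a6853, b47f0d0}.
In 6a22d2e's history but not 54a6853's: {000bc15, 0e3023e, 230aced, 43fa6c0, 5e484ed, 6a22d2e, 79c39ab, 84b3307, 8b2494f, f89b988} — 10 commits.

10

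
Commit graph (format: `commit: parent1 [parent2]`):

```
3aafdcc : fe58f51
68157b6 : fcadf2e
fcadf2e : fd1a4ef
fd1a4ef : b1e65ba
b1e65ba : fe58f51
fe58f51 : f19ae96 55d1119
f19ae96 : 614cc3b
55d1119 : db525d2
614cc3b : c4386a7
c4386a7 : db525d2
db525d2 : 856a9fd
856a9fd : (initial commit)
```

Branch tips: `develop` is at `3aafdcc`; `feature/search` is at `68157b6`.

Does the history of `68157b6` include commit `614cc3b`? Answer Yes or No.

Yes

Ancestors of 68157b6 (commits reachable by following parents): {55d1119, 614cc3b, 68157b6, 856a9fd, b1e65ba, c4386a7, db525d2, f19ae96, fcadf2e, fd1a4ef, fe58f51}.
614cc3b is in that set, so it is an ancestor of 68157b6.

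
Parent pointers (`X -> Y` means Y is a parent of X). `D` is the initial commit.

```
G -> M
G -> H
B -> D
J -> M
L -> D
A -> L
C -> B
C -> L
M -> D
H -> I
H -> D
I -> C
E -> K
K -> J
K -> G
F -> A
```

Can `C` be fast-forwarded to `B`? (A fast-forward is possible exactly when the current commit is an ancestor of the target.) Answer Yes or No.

A fast-forward from C to B is possible iff C is an ancestor of B.
Ancestors of B: {B, D}.
C is not among them, so fast-forward is not possible.

No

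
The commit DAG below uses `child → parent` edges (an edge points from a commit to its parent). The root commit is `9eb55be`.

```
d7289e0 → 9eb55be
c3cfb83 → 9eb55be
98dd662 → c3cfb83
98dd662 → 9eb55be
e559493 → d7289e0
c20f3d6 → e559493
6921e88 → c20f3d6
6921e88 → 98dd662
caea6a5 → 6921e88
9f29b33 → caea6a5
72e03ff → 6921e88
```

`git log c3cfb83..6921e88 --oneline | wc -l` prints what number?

5

Reachable from 6921e88: {6921e88, 98dd662, 9eb55be, c20f3d6, c3cfb83, d7289e0, e559493}.
Reachable from c3cfb83: {9eb55be, c3cfb83}.
In 6921e88's history but not c3cfb83's: {6921e88, 98dd662, c20f3d6, d7289e0, e559493} — 5 commits.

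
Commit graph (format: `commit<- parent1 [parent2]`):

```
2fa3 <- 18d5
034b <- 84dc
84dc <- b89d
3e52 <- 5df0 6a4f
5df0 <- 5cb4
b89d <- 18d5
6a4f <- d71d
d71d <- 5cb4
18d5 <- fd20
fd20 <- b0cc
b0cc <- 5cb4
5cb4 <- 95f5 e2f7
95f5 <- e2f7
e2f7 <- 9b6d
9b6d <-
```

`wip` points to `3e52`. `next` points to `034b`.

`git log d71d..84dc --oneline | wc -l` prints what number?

Reachable from 84dc: {18d5, 5cb4, 84dc, 95f5, 9b6d, b0cc, b89d, e2f7, fd20}.
Reachable from d71d: {5cb4, 95f5, 9b6d, d71d, e2f7}.
In 84dc's history but not d71d's: {18d5, 84dc, b0cc, b89d, fd20} — 5 commits.

5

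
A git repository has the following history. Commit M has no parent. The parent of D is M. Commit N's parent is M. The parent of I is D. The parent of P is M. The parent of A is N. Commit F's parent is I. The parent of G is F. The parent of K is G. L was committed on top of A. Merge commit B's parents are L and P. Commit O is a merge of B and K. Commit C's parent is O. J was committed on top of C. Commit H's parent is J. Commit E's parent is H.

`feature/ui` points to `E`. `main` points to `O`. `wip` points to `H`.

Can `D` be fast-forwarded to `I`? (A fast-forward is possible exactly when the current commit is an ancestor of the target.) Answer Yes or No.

A fast-forward from D to I is possible iff D is an ancestor of I.
Ancestors of I: {D, I, M}.
D is among them, so fast-forward is possible.

Yes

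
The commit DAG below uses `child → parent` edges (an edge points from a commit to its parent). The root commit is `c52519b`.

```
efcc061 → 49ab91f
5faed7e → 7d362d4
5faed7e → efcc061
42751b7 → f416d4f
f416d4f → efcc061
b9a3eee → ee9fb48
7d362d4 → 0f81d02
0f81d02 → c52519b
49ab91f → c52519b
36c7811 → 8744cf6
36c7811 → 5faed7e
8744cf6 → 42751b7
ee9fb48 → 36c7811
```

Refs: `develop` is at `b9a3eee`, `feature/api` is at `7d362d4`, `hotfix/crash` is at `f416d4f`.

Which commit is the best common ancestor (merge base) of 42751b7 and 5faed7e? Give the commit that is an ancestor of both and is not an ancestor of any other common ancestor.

Ancestors of 42751b7: {42751b7, 49ab91f, c52519b, efcc061, f416d4f}.
Ancestors of 5faed7e: {0f81d02, 49ab91f, 5faed7e, 7d362d4, c52519b, efcc061}.
Common ancestors: {49ab91f, c52519b, efcc061}.
Among these, efcc061 is not an ancestor of any other common ancestor — it is the merge base.

efcc061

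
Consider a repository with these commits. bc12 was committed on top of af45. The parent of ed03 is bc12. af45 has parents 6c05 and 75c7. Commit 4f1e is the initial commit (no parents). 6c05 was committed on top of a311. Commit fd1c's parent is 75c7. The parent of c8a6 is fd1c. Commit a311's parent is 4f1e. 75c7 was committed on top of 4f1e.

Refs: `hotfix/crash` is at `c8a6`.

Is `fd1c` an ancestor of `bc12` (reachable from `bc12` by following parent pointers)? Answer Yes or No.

Ancestors of bc12: {4f1e, 6c05, 75c7, a311, af45, bc12}.
fd1c is not in that set, so it is not an ancestor of bc12.

No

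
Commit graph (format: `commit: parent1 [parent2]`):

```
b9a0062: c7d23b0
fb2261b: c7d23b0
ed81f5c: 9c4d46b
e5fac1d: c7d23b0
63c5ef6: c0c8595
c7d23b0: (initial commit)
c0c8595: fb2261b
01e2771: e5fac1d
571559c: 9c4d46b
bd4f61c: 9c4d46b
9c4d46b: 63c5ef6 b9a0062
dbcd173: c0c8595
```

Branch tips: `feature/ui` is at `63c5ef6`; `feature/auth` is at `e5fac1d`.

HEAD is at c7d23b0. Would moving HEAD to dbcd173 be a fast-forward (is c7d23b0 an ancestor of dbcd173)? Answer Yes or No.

A fast-forward from c7d23b0 to dbcd173 is possible iff c7d23b0 is an ancestor of dbcd173.
Ancestors of dbcd173: {c0c8595, c7d23b0, dbcd173, fb2261b}.
c7d23b0 is among them, so fast-forward is possible.

Yes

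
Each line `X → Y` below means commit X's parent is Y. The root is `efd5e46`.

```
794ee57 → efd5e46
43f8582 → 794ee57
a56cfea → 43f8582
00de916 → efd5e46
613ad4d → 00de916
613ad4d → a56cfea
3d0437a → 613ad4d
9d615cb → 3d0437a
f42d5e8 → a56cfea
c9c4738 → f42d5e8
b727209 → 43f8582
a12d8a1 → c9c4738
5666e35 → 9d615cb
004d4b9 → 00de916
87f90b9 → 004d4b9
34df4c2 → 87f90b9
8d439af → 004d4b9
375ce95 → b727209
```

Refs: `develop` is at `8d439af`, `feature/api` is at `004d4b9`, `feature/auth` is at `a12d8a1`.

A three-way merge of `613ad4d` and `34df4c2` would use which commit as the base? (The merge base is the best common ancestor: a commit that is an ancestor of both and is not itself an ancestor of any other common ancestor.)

00de916

Ancestors of 613ad4d: {00de916, 43f8582, 613ad4d, 794ee57, a56cfea, efd5e46}.
Ancestors of 34df4c2: {004d4b9, 00de916, 34df4c2, 87f90b9, efd5e46}.
Common ancestors: {00de916, efd5e46}.
Among these, 00de916 is not an ancestor of any other common ancestor — it is the merge base.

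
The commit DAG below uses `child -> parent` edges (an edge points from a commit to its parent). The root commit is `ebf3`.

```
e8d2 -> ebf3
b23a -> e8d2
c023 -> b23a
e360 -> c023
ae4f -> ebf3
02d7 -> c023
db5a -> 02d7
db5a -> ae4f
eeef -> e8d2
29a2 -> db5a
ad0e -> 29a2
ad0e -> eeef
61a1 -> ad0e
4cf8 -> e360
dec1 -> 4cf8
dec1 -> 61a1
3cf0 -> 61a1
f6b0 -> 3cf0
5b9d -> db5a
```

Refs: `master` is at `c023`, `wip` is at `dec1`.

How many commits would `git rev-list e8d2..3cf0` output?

Reachable from 3cf0: {02d7, 29a2, 3cf0, 61a1, ad0e, ae4f, b23a, c023, db5a, e8d2, ebf3, eeef}.
Reachable from e8d2: {e8d2, ebf3}.
In 3cf0's history but not e8d2's: {02d7, 29a2, 3cf0, 61a1, ad0e, ae4f, b23a, c023, db5a, eeef} — 10 commits.

10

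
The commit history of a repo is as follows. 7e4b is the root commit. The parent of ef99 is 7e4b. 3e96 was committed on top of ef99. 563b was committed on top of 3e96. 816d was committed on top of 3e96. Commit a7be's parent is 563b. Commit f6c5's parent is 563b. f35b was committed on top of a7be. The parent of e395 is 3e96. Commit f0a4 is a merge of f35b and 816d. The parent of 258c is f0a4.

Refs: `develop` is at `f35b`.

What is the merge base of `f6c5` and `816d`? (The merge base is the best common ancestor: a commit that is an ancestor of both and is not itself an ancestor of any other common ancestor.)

3e96

Ancestors of f6c5: {3e96, 563b, 7e4b, ef99, f6c5}.
Ancestors of 816d: {3e96, 7e4b, 816d, ef99}.
Common ancestors: {3e96, 7e4b, ef99}.
Among these, 3e96 is not an ancestor of any other common ancestor — it is the merge base.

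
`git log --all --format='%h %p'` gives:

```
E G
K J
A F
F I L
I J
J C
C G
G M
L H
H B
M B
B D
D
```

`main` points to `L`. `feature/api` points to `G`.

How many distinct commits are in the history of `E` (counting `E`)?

Walking parent pointers from E: reachable set = {B, D, E, G, M}.
That is 5 commits.

5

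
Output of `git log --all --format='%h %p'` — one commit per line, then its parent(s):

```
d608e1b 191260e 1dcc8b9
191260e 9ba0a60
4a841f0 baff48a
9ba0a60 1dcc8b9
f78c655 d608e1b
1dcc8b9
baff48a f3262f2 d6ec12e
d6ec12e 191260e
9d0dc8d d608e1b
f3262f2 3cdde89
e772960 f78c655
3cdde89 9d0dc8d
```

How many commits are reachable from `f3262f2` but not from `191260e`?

Reachable from f3262f2: {191260e, 1dcc8b9, 3cdde89, 9ba0a60, 9d0dc8d, d608e1b, f3262f2}.
Reachable from 191260e: {191260e, 1dcc8b9, 9ba0a60}.
In f3262f2's history but not 191260e's: {3cdde89, 9d0dc8d, d608e1b, f3262f2} — 4 commits.

4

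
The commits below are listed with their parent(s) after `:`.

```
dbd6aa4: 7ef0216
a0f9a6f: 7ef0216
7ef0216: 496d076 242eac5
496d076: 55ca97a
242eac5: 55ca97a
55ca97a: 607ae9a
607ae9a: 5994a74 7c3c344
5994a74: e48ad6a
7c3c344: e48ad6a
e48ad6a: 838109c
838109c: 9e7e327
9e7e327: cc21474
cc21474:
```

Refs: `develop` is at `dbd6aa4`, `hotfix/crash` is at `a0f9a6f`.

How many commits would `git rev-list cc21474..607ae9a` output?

Reachable from 607ae9a: {5994a74, 607ae9a, 7c3c344, 838109c, 9e7e327, cc21474, e48ad6a}.
Reachable from cc21474: {cc21474}.
In 607ae9a's history but not cc21474's: {5994a74, 607ae9a, 7c3c344, 838109c, 9e7e327, e48ad6a} — 6 commits.

6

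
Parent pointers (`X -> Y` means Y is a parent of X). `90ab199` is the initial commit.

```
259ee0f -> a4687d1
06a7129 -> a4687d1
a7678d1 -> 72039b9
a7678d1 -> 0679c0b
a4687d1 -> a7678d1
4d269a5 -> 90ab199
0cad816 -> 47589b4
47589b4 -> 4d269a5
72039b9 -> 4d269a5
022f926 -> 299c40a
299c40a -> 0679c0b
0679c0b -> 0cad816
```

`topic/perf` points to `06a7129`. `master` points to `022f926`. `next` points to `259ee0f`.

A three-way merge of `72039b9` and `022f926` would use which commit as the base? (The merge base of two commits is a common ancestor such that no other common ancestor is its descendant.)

4d269a5

Ancestors of 72039b9: {4d269a5, 72039b9, 90ab199}.
Ancestors of 022f926: {022f926, 0679c0b, 0cad816, 299c40a, 47589b4, 4d269a5, 90ab199}.
Common ancestors: {4d269a5, 90ab199}.
Among these, 4d269a5 is not an ancestor of any other common ancestor — it is the merge base.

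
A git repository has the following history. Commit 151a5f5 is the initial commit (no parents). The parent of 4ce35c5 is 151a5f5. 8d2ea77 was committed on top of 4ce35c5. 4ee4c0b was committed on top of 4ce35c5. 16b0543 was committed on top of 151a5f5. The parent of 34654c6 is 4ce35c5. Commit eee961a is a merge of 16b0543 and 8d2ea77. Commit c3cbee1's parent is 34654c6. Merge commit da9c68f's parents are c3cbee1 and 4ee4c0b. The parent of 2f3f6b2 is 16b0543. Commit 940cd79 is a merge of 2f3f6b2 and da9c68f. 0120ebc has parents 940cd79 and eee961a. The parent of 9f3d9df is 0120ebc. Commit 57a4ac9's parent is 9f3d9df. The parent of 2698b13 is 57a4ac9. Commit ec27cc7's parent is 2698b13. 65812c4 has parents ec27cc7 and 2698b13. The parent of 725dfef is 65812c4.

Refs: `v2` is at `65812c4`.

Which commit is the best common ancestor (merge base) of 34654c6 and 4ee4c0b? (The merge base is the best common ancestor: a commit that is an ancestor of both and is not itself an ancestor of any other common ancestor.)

4ce35c5

Ancestors of 34654c6: {151a5f5, 34654c6, 4ce35c5}.
Ancestors of 4ee4c0b: {151a5f5, 4ce35c5, 4ee4c0b}.
Common ancestors: {151a5f5, 4ce35c5}.
Among these, 4ce35c5 is not an ancestor of any other common ancestor — it is the merge base.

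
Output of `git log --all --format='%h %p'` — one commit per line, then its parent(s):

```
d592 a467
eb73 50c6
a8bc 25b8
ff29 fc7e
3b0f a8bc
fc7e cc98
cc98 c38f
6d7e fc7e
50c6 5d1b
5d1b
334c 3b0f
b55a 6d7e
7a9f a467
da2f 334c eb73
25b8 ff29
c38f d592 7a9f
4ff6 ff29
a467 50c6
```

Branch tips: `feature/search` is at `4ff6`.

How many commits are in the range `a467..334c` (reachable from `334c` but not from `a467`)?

Reachable from 334c: {25b8, 334c, 3b0f, 50c6, 5d1b, 7a9f, a467, a8bc, c38f, cc98, d592, fc7e, ff29}.
Reachable from a467: {50c6, 5d1b, a467}.
In 334c's history but not a467's: {25b8, 334c, 3b0f, 7a9f, a8bc, c38f, cc98, d592, fc7e, ff29} — 10 commits.

10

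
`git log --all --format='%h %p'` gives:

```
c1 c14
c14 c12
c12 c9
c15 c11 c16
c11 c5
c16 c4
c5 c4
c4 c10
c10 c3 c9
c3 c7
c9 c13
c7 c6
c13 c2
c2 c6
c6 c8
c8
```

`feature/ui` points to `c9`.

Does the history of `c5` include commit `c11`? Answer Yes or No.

No

Ancestors of c5: {c10, c13, c2, c3, c4, c5, c6, c7, c8, c9}.
c11 is not in that set, so it is not an ancestor of c5.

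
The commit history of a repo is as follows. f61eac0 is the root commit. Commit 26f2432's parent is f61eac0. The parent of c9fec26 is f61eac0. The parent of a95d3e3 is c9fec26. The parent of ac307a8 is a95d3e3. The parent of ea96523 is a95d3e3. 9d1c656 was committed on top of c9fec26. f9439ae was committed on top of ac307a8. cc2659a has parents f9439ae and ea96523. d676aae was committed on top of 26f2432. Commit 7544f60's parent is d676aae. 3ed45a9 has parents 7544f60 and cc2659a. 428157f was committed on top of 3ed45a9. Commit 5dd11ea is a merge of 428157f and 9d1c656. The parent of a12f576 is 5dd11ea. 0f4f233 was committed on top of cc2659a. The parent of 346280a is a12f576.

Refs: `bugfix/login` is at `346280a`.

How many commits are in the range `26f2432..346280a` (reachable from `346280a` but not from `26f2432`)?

Reachable from 346280a: {26f2432, 346280a, 3ed45a9, 428157f, 5dd11ea, 7544f60, 9d1c656, a12f576, a95d3e3, ac307a8, c9fec26, cc2659a, d676aae, ea96523, f61eac0, f9439ae}.
Reachable from 26f2432: {26f2432, f61eac0}.
In 346280a's history but not 26f2432's: {346280a, 3ed45a9, 428157f, 5dd11ea, 7544f60, 9d1c656, a12f576, a95d3e3, ac307a8, c9fec26, cc2659a, d676aae, ea96523, f9439ae} — 14 commits.

14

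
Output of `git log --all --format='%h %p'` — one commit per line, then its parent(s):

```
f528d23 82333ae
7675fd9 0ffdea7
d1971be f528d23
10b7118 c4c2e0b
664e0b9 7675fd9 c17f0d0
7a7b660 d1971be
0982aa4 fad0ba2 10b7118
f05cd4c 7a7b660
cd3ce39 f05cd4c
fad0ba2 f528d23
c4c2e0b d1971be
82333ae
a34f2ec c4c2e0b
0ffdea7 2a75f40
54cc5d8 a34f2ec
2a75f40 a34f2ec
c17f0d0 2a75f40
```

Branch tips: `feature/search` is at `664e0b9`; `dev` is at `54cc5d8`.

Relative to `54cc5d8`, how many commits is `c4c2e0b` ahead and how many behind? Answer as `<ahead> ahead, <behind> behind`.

Reachable from c4c2e0b: {82333ae, c4c2e0b, d1971be, f528d23}.
Reachable from 54cc5d8: {54cc5d8, 82333ae, a34f2ec, c4c2e0b, d1971be, f528d23}.
Only in c4c2e0b's history (ahead): {} — 0.
Only in 54cc5d8's history (behind): {54cc5d8, a34f2ec} — 2.

0 ahead, 2 behind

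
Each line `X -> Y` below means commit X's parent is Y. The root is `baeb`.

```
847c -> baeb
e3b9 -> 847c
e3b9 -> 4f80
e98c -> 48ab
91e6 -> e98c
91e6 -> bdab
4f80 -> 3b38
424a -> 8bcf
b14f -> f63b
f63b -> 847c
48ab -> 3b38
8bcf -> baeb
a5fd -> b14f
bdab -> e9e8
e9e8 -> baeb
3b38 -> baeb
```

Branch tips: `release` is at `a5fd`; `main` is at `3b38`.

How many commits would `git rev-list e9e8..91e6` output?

Reachable from 91e6: {3b38, 48ab, 91e6, baeb, bdab, e98c, e9e8}.
Reachable from e9e8: {baeb, e9e8}.
In 91e6's history but not e9e8's: {3b38, 48ab, 91e6, bdab, e98c} — 5 commits.

5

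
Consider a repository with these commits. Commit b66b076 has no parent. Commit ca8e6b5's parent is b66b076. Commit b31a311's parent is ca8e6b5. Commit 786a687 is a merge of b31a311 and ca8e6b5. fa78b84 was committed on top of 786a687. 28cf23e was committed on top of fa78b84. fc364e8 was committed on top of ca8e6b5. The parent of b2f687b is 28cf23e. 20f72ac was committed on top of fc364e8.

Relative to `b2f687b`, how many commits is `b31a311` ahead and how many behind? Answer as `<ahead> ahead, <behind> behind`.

Reachable from b31a311: {b31a311, b66b076, ca8e6b5}.
Reachable from b2f687b: {28cf23e, 786a687, b2f687b, b31a311, b66b076, ca8e6b5, fa78b84}.
Only in b31a311's history (ahead): {} — 0.
Only in b2f687b's history (behind): {28cf23e, 786a687, b2f687b, fa78b84} — 4.

0 ahead, 4 behind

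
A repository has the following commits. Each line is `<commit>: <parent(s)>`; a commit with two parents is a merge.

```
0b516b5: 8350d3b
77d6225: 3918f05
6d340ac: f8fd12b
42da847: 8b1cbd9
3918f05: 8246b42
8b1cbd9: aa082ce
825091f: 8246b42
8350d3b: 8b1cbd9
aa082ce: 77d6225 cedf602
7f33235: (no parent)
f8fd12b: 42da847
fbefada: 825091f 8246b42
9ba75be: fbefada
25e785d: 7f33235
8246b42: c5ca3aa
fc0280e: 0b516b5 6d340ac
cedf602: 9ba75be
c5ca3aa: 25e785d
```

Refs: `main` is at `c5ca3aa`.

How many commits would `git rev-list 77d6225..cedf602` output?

Reachable from cedf602: {25e785d, 7f33235, 8246b42, 825091f, 9ba75be, c5ca3aa, cedf602, fbefada}.
Reachable from 77d6225: {25e785d, 3918f05, 77d6225, 7f33235, 8246b42, c5ca3aa}.
In cedf602's history but not 77d6225's: {825091f, 9ba75be, cedf602, fbefada} — 4 commits.

4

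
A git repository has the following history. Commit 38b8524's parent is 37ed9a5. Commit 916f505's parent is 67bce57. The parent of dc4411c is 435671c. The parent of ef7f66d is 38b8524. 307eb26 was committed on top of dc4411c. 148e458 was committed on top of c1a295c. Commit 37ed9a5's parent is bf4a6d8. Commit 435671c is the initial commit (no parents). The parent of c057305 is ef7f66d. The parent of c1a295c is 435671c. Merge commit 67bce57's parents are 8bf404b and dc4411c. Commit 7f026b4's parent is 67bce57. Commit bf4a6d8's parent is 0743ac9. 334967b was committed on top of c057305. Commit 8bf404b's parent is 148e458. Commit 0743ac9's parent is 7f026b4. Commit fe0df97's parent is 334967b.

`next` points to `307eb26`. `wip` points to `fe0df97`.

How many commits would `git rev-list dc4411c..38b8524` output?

Reachable from 38b8524: {0743ac9, 148e458, 37ed9a5, 38b8524, 435671c, 67bce57, 7f026b4, 8bf404b, bf4a6d8, c1a295c, dc4411c}.
Reachable from dc4411c: {435671c, dc4411c}.
In 38b8524's history but not dc4411c's: {0743ac9, 148e458, 37ed9a5, 38b8524, 67bce57, 7f026b4, 8bf404b, bf4a6d8, c1a295c} — 9 commits.

9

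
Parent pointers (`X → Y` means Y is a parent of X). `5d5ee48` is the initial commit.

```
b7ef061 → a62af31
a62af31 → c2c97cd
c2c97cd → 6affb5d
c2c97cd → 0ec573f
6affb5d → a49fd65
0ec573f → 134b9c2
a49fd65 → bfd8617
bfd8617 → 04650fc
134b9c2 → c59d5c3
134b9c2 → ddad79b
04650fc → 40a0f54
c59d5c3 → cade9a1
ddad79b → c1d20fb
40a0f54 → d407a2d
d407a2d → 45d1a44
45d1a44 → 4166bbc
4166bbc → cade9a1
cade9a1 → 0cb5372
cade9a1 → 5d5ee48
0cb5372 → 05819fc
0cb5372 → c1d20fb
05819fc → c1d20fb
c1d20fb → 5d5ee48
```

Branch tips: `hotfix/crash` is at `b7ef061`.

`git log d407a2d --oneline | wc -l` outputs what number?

Walking parent pointers from d407a2d: reachable set = {05819fc, 0cb5372, 4166bbc, 45d1a44, 5d5ee48, c1d20fb, cade9a1, d407a2d}.
That is 8 commits.

8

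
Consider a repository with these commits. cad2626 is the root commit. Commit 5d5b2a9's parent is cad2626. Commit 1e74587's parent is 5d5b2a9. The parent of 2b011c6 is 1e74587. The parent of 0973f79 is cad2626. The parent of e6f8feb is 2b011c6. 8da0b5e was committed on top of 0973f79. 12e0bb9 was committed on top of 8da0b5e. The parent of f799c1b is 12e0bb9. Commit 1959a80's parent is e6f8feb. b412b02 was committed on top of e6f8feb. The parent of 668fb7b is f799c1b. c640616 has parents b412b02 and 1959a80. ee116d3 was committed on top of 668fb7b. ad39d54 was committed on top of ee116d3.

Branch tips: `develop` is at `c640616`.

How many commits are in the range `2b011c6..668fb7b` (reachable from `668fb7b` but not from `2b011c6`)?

Reachable from 668fb7b: {0973f79, 12e0bb9, 668fb7b, 8da0b5e, cad2626, f799c1b}.
Reachable from 2b011c6: {1e74587, 2b011c6, 5d5b2a9, cad2626}.
In 668fb7b's history but not 2b011c6's: {0973f79, 12e0bb9, 668fb7b, 8da0b5e, f799c1b} — 5 commits.

5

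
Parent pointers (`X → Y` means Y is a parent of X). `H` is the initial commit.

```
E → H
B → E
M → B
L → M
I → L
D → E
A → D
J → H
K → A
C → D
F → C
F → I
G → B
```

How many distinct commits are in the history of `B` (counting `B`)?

3

Walking parent pointers from B: reachable set = {B, E, H}.
That is 3 commits.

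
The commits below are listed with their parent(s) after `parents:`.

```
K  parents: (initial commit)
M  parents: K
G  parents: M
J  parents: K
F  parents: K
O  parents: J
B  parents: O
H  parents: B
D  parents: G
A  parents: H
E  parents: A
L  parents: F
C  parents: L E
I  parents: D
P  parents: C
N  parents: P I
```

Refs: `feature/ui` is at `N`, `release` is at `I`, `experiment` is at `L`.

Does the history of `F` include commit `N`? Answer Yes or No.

Ancestors of F: {F, K}.
N is not in that set, so it is not an ancestor of F.

No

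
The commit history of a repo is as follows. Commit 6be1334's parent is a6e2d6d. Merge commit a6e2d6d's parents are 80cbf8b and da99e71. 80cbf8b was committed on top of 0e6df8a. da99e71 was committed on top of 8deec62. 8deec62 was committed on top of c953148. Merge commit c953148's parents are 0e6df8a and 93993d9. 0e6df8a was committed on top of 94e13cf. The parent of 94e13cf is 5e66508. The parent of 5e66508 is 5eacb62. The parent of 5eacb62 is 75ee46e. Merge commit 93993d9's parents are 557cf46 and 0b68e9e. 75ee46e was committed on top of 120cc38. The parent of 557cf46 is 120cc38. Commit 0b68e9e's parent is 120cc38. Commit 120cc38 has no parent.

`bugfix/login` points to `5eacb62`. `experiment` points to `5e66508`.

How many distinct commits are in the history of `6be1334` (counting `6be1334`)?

Walking parent pointers from 6be1334: reachable set = {0b68e9e, 0e6df8a, 120cc38, 557cf46, 5e66508, 5eacb62, 6be1334, 75ee46e, 80cbf8b, 8deec62, 93993d9, 94e13cf, a6e2d6d, c953148, da99e71}.
That is 15 commits.

15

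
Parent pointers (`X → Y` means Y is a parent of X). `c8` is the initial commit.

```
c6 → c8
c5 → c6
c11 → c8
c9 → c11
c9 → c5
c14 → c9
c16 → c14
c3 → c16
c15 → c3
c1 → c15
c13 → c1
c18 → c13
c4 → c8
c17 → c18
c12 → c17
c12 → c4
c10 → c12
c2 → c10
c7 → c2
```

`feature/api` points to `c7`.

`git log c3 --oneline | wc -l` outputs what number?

Walking parent pointers from c3: reachable set = {c11, c14, c16, c3, c5, c6, c8, c9}.
That is 8 commits.

8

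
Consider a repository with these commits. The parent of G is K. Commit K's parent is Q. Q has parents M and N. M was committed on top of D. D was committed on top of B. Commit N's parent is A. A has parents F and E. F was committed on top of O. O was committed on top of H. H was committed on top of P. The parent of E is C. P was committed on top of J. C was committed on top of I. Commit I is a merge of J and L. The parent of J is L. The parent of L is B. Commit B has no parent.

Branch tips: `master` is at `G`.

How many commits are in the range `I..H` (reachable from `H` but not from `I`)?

2

Reachable from H: {B, H, J, L, P}.
Reachable from I: {B, I, J, L}.
In H's history but not I's: {H, P} — 2 commits.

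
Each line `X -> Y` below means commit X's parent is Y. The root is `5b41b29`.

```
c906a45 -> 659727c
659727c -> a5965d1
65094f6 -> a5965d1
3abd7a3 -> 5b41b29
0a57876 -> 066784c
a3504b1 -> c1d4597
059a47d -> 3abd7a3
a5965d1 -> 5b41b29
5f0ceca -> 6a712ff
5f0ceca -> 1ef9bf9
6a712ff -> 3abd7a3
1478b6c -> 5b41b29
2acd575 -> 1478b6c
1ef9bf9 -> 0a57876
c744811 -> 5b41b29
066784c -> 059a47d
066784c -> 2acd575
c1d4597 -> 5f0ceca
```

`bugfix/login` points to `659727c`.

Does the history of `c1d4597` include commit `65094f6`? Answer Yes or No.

Ancestors of c1d4597: {059a47d, 066784c, 0a57876, 1478b6c, 1ef9bf9, 2acd575, 3abd7a3, 5b41b29, 5f0ceca, 6a712ff, c1d4597}.
65094f6 is not in that set, so it is not an ancestor of c1d4597.

No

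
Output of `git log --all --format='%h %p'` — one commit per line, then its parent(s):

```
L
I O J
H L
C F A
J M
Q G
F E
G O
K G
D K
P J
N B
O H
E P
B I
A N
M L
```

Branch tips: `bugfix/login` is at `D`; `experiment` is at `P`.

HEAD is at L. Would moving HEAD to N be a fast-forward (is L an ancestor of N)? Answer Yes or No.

Yes

A fast-forward from L to N is possible iff L is an ancestor of N.
Ancestors of N: {B, H, I, J, L, M, N, O}.
L is among them, so fast-forward is possible.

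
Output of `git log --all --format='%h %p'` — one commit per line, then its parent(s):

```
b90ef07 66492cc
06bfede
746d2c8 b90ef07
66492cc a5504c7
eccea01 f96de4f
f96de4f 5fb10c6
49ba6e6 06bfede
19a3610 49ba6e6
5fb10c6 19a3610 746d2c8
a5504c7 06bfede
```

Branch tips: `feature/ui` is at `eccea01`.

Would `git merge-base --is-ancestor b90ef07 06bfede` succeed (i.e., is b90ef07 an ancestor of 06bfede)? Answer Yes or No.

No

Ancestors of 06bfede: {06bfede}.
b90ef07 is not in that set, so it is not an ancestor of 06bfede.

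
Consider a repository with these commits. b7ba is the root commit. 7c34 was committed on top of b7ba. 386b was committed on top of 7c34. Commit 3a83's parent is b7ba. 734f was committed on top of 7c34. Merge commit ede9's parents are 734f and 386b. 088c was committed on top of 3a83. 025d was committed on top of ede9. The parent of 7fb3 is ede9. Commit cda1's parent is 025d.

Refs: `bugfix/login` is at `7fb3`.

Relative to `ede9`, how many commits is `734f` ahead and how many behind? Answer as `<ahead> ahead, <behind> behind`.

Reachable from 734f: {734f, 7c34, b7ba}.
Reachable from ede9: {386b, 734f, 7c34, b7ba, ede9}.
Only in 734f's history (ahead): {} — 0.
Only in ede9's history (behind): {386b, ede9} — 2.

0 ahead, 2 behind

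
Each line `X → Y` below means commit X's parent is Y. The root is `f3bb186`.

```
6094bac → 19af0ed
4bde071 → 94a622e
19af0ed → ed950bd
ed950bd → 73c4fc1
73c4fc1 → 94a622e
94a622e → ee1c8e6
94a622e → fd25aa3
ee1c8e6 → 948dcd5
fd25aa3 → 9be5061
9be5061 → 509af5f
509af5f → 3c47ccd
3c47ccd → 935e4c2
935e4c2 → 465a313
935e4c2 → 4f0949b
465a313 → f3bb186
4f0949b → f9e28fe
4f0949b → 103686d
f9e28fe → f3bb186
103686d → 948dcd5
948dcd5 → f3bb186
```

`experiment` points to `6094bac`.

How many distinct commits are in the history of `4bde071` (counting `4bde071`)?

Walking parent pointers from 4bde071: reachable set = {103686d, 3c47ccd, 465a313, 4bde071, 4f0949b, 509af5f, 935e4c2, 948dcd5, 94a622e, 9be5061, ee1c8e6, f3bb186, f9e28fe, fd25aa3}.
That is 14 commits.

14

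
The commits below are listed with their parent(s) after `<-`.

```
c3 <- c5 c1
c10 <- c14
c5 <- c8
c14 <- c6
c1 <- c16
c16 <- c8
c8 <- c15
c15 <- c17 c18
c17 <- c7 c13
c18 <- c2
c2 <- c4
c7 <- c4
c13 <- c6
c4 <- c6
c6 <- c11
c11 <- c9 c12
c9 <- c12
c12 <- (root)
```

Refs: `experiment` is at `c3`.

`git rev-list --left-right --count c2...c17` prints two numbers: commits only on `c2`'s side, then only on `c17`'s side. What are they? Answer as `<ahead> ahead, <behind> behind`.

1 ahead, 3 behind

Reachable from c2: {c11, c12, c2, c4, c6, c9}.
Reachable from c17: {c11, c12, c13, c17, c4, c6, c7, c9}.
Only in c2's history (ahead): {c2} — 1.
Only in c17's history (behind): {c13, c17, c7} — 3.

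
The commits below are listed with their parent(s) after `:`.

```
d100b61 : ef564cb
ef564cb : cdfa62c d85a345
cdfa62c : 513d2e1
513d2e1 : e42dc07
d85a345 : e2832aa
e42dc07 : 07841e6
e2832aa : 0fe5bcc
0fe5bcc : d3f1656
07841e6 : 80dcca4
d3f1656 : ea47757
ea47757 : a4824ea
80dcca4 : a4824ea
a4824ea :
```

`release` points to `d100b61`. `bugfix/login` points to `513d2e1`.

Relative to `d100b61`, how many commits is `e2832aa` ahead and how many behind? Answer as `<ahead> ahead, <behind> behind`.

Reachable from e2832aa: {0fe5bcc, a4824ea, d3f1656, e2832aa, ea47757}.
Reachable from d100b61: {07841e6, 0fe5bcc, 513d2e1, 80dcca4, a4824ea, cdfa62c, d100b61, d3f1656, d85a345, e2832aa, e42dc07, ea47757, ef564cb}.
Only in e2832aa's history (ahead): {} — 0.
Only in d100b61's history (behind): {07841e6, 513d2e1, 80dcca4, cdfa62c, d100b61, d85a345, e42dc07, ef564cb} — 8.

0 ahead, 8 behind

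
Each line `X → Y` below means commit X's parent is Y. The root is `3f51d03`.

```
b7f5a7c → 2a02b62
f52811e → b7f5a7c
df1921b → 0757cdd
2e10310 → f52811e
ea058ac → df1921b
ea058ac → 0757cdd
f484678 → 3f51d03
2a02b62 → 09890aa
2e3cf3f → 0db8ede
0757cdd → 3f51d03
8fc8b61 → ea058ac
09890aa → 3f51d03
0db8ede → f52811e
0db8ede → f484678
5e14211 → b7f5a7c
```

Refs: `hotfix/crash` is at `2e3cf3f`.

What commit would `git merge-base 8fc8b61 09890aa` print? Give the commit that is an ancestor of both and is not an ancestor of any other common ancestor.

Ancestors of 8fc8b61: {0757cdd, 3f51d03, 8fc8b61, df1921b, ea058ac}.
Ancestors of 09890aa: {09890aa, 3f51d03}.
Common ancestors: {3f51d03}.
The only common ancestor is 3f51d03, so it is the merge base.

3f51d03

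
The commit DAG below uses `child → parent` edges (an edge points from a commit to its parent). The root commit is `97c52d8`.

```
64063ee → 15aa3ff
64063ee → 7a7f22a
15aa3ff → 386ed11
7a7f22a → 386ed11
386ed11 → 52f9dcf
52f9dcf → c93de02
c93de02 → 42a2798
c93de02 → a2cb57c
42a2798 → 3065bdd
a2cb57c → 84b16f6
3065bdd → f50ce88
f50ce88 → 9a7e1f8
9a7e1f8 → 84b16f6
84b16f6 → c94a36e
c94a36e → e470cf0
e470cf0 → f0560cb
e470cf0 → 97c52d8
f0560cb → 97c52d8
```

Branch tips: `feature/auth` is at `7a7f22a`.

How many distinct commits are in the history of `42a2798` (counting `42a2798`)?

Walking parent pointers from 42a2798: reachable set = {3065bdd, 42a2798, 84b16f6, 97c52d8, 9a7e1f8, c94a36e, e470cf0, f0560cb, f50ce88}.
That is 9 commits.

9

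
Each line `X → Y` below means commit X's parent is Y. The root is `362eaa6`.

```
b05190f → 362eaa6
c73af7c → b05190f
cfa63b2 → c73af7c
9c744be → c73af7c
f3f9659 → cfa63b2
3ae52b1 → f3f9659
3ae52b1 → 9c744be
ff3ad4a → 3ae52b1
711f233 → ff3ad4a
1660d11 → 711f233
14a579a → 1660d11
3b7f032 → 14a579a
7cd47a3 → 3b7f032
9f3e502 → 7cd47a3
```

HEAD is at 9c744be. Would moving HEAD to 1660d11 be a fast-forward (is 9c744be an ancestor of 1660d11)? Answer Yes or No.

Yes

A fast-forward from 9c744be to 1660d11 is possible iff 9c744be is an ancestor of 1660d11.
Ancestors of 1660d11: {1660d11, 362eaa6, 3ae52b1, 711f233, 9c744be, b05190f, c73af7c, cfa63b2, f3f9659, ff3ad4a}.
9c744be is among them, so fast-forward is possible.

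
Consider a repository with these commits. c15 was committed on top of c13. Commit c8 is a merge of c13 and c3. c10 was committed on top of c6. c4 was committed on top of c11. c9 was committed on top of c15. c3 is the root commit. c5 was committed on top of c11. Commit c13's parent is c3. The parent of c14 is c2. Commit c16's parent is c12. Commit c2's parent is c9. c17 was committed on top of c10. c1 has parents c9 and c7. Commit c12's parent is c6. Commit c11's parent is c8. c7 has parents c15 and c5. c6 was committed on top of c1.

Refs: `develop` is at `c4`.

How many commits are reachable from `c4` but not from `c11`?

1

Reachable from c4: {c11, c13, c3, c4, c8}.
Reachable from c11: {c11, c13, c3, c8}.
In c4's history but not c11's: {c4} — 1 commit.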